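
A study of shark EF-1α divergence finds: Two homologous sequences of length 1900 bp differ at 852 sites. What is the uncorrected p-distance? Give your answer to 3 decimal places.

p = 852/1900 = 0.448421… ≈ 0.448 (to 3 d.p.).

0.448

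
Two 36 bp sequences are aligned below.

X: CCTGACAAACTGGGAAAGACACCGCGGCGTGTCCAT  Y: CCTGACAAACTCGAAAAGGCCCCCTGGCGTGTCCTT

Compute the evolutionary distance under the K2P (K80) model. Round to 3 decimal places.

Of 36 sites, 3 differences are transitions and 4 are transversions, so P = 3/36 ≈ 0.083333 and Q = 4/36 ≈ 0.111111.
Under the Kimura two-parameter model, d = −½ ln(1 − 2P − Q) − ¼ ln(1 − 2Q).
1 − 2P − Q = 0.722223, giving −½ ln(0.722223) = 0.162711.
1 − 2Q = 0.777778, giving −¼ ln(0.777778) = 0.062829.
d = 0.162711 + 0.062829 = 0.225540.

0.226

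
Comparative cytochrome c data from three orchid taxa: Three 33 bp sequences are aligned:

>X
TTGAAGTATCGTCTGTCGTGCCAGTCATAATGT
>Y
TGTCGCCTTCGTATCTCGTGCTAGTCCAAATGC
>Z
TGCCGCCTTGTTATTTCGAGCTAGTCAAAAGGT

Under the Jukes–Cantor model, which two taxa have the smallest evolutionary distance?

Y and Z

X–Y: 13/33 differ, p = 0.394, d = 0.559.
X–Z: 15/33 differ, p = 0.455, d = 0.699.
Y–Z: 8/33 differ, p = 0.242, d = 0.293.
The smallest distance is between Y and Z.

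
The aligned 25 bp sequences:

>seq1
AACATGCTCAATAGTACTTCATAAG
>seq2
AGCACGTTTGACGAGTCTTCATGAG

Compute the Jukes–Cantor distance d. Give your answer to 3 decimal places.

0.663

The sequences differ at 11 of 25 sites, so p = 11/25 = 0.44.
d = −(3/4) ln(1 − 4p/3) = −0.75 ln(1 − 0.586667) = −0.75 ln(0.413333)
  = −0.75 × (-0.883502) = 0.662627 substitutions/site.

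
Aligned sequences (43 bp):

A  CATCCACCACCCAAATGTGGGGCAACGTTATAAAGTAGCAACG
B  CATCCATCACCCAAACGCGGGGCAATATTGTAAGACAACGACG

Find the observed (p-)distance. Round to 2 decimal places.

0.26

The sequences differ at 11 of 43 positions.
p = 11/43 = 0.255813… ≈ 0.26 (to 2 d.p.).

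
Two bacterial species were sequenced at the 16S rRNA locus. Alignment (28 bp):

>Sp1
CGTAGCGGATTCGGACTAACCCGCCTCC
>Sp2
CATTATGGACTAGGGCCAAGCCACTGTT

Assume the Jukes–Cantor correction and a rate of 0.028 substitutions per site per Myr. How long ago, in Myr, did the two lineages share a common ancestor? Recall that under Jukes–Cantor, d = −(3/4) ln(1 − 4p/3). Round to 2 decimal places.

The sequences differ at 14 of 28 sites, so p = 14/28 = 0.5.
d = −(3/4) ln(1 − 4p/3) = −0.75 ln(1 − 0.666667) = −0.75 ln(0.333333)
  = −0.75 × (-1.098613) = 0.823960 substitutions/site.
Under a molecular clock d = 2μt, so t = d/(2μ) = 0.823960 / (2 × 0.028) = 14.71 Myr.

14.71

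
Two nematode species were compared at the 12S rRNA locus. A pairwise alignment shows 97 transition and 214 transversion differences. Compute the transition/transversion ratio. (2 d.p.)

R = 97/214 = 0.453271… ≈ 0.45 (to 2 d.p.).

0.45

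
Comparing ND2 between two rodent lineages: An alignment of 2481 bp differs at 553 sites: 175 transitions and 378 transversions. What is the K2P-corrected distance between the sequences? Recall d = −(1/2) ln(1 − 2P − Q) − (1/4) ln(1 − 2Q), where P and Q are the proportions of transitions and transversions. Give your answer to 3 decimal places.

P = 175/2481 ≈ 0.070536 and Q = 378/2481 ≈ 0.152358.
Under the Kimura two-parameter model, d = −½ ln(1 − 2P − Q) − ¼ ln(1 − 2Q).
1 − 2P − Q = 0.70657, giving −½ ln(0.70657) = 0.173667.
1 − 2Q = 0.695284, giving −¼ ln(0.695284) = 0.090859.
d = 0.173667 + 0.090859 = 0.264526.

0.265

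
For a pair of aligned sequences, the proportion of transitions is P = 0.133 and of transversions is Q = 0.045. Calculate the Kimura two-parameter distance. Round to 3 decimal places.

Under the Kimura two-parameter model, d = −½ ln(1 − 2P − Q) − ¼ ln(1 − 2Q).
1 − 2P − Q = 0.689, giving −½ ln(0.689) = 0.186257.
1 − 2Q = 0.91, giving −¼ ln(0.91) = 0.023578.
d = 0.186257 + 0.023578 = 0.209835.

0.210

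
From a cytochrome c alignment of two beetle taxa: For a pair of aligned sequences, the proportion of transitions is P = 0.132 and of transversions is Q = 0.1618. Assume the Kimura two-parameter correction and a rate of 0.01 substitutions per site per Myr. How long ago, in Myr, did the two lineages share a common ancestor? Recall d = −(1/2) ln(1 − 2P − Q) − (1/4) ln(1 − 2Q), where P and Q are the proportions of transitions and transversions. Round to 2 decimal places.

18.76

Under the Kimura two-parameter model, d = −½ ln(1 − 2P − Q) − ¼ ln(1 − 2Q).
1 − 2P − Q = 0.5742, giving −½ ln(0.5742) = 0.277389.
1 − 2Q = 0.6764, giving −¼ ln(0.6764) = 0.097743.
d = 0.277389 + 0.097743 = 0.375132.
Under a molecular clock d = 2μt, so t = d/(2μ) = 0.375132 / (2 × 0.01) = 18.76 Myr.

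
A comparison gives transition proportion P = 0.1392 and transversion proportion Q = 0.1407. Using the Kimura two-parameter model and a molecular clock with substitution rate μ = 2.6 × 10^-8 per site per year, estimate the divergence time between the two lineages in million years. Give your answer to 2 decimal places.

6.81

Under the Kimura two-parameter model, d = −½ ln(1 − 2P − Q) − ¼ ln(1 − 2Q).
1 − 2P − Q = 0.5809, giving −½ ln(0.5809) = 0.271588.
1 − 2Q = 0.7186, giving −¼ ln(0.7186) = 0.082613.
d = 0.271588 + 0.082613 = 0.354201.
Under a molecular clock d = 2μt, so t = d/(2μ) = 0.354201 / (2 × 2.6 × 10^-8) = 6.81 million years.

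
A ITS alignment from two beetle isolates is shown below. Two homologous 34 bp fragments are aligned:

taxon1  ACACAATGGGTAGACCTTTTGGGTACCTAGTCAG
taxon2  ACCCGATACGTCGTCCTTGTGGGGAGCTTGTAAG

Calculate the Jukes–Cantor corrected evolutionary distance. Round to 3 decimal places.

The sequences differ at 11 of 34 sites, so p = 11/34 ≈ 0.323529.
d = −(3/4) ln(1 − 4p/3) = −0.75 ln(1 − 0.431372) = −0.75 ln(0.568628)
  = −0.75 × (-0.564529) = 0.423397 substitutions/site.

0.423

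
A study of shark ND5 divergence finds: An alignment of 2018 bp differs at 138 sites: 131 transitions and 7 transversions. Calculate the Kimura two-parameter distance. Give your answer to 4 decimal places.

0.0733

P = 131/2018 ≈ 0.064916 and Q = 7/2018 ≈ 0.003469.
Under the Kimura two-parameter model, d = −½ ln(1 − 2P − Q) − ¼ ln(1 − 2Q).
1 − 2P − Q = 0.866699, giving −½ ln(0.866699) = 0.071532.
1 − 2Q = 0.993062, giving −¼ ln(0.993062) = 0.001741.
d = 0.071532 + 0.001741 = 0.073273.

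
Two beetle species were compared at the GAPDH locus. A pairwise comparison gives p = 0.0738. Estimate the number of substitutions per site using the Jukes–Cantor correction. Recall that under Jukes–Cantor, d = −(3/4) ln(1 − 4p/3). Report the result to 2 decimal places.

d = −(3/4) ln(1 − 4p/3) = −0.75 ln(1 − 0.0984) = −0.75 ln(0.9016)
  = −0.75 × (-0.103584) = 0.077688 substitutions/site.

0.08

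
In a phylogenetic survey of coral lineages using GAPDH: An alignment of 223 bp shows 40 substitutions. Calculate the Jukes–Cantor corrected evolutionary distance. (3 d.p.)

0.205

p = 40/223 ≈ 0.179372.
d = −(3/4) ln(1 − 4p/3) = −0.75 ln(1 − 0.239163) = −0.75 ln(0.760837)
  = −0.75 × (-0.273336) = 0.205002 substitutions/site.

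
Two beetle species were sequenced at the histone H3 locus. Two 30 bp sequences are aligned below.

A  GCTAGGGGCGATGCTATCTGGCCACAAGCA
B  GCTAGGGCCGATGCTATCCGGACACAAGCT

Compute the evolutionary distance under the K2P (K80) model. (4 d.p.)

0.1469

Of 30 sites, 1 differences are transitions and 3 are transversions, so P = 1/30 ≈ 0.033333 and Q = 3/30 = 0.1.
Under the Kimura two-parameter model, d = −½ ln(1 − 2P − Q) − ¼ ln(1 − 2Q).
1 − 2P − Q = 0.833334, giving −½ ln(0.833334) = 0.091160.
1 − 2Q = 0.8, giving −¼ ln(0.8) = 0.055786.
d = 0.091160 + 0.055786 = 0.146946.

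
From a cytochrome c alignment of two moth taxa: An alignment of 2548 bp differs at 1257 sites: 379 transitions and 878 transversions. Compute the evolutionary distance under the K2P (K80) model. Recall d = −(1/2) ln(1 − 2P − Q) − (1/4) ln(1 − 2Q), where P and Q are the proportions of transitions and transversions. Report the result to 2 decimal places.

0.81

P = 379/2548 ≈ 0.148744 and Q = 878/2548 ≈ 0.344584.
Under the Kimura two-parameter model, d = −½ ln(1 − 2P − Q) − ¼ ln(1 − 2Q).
1 − 2P − Q = 0.357928, giving −½ ln(0.357928) = 0.513712.
1 − 2Q = 0.310832, giving −¼ ln(0.310832) = 0.292126.
d = 0.513712 + 0.292126 = 0.805838.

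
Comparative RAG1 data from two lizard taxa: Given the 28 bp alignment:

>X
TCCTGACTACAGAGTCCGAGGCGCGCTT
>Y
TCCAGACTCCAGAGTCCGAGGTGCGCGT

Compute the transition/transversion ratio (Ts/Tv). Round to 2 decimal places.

Transitions are A↔G and C↔T; transversions are all other mismatches.
Transitions: 1. Transversions: 3.
R = 1/3 = 0.333333… ≈ 0.33 (to 2 d.p.).

0.33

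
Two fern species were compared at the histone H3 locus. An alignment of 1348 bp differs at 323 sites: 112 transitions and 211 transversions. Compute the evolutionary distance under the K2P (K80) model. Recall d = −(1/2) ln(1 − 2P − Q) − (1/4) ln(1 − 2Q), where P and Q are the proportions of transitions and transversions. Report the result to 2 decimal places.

P = 112/1348 ≈ 0.083086 and Q = 211/1348 ≈ 0.156528.
Under the Kimura two-parameter model, d = −½ ln(1 − 2P − Q) − ¼ ln(1 − 2Q).
1 − 2P − Q = 0.6773, giving −½ ln(0.6773) = 0.194820.
1 − 2Q = 0.686944, giving −¼ ln(0.686944) = 0.093876.
d = 0.194820 + 0.093876 = 0.288696.

0.29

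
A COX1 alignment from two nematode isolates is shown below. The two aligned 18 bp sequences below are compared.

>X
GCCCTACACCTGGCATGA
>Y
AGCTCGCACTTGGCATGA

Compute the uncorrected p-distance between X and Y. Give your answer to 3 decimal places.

0.333

The sequences differ at 6 of 18 positions (sites 1, 2, 4, 5, 6, 10).
p = 6/18 = 0.333333… ≈ 0.333 (to 3 d.p.).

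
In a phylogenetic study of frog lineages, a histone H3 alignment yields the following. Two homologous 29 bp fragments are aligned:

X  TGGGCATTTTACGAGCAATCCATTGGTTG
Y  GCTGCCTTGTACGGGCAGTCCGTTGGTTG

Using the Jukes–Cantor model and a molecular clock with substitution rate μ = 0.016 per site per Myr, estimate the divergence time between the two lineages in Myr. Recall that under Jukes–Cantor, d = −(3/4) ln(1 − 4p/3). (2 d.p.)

The sequences differ at 8 of 29 sites (1, 2, 3, 6, 9, 14, 18, 22), so p = 8/29 ≈ 0.275862.
d = −(3/4) ln(1 − 4p/3) = −0.75 ln(1 − 0.367816) = −0.75 ln(0.632184)
  = −0.75 × (-0.458575) = 0.343931 substitutions/site.
Under a molecular clock d = 2μt, so t = d/(2μ) = 0.343931 / (2 × 0.016) = 10.75 Myr.

10.75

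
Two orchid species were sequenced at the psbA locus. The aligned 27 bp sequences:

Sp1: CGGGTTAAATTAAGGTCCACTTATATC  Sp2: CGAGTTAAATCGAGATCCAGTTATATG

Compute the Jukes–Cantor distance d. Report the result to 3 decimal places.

0.264

The sequences differ at 6 of 27 sites (3, 11, 12, 15, 20, 27), so p = 6/27 ≈ 0.222222.
d = −(3/4) ln(1 − 4p/3) = −0.75 ln(1 − 0.296296) = −0.75 ln(0.703704)
  = −0.75 × (-0.351397) = 0.263548 substitutions/site.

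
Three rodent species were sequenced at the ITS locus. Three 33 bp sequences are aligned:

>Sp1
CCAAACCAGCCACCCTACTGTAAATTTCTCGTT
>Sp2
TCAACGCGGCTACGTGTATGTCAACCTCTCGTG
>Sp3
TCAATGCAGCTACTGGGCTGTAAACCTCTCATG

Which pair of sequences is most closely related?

Sp2 and Sp3

Sp1–Sp2: 14/33 differ, p = 0.424, d = 0.625.
Sp1–Sp3: 12/33 differ, p = 0.364, d = 0.497.
Sp2–Sp3: 8/33 differ, p = 0.242, d = 0.293.
The smallest distance is between Sp2 and Sp3.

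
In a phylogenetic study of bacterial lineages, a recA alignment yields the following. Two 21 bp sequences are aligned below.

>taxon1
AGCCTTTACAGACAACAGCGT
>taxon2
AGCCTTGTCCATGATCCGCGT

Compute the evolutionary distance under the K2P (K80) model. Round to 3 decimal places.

0.554

Of 21 sites, 1 differences are transitions and 7 are transversions, so P = 1/21 ≈ 0.047619 and Q = 7/21 ≈ 0.333333.
Under the Kimura two-parameter model, d = −½ ln(1 − 2P − Q) − ¼ ln(1 − 2Q).
1 − 2P − Q = 0.571429, giving −½ ln(0.571429) = 0.279808.
1 − 2Q = 0.333334, giving −¼ ln(0.333334) = 0.274653.
d = 0.279808 + 0.274653 = 0.554461.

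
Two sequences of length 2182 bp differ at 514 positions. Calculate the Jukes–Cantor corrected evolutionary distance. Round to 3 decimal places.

p = 514/2182 ≈ 0.235564.
d = −(3/4) ln(1 − 4p/3) = −0.75 ln(1 − 0.314085) = −0.75 ln(0.685915)
  = −0.75 × (-0.377002) = 0.282752 substitutions/site.

0.283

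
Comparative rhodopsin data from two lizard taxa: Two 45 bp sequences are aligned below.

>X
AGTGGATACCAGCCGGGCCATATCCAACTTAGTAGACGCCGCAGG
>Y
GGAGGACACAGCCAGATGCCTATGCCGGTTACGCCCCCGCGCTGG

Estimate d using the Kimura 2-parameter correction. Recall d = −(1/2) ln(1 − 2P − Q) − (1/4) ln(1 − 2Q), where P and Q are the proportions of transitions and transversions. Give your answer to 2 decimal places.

Of 45 sites, 5 differences are transitions and 18 are transversions, so P = 5/45 ≈ 0.111111 and Q = 18/45 = 0.4.
Under the Kimura two-parameter model, d = −½ ln(1 − 2P − Q) − ¼ ln(1 − 2Q).
1 − 2P − Q = 0.377778, giving −½ ln(0.377778) = 0.486724.
1 − 2Q = 0.2, giving −¼ ln(0.2) = 0.402359.
d = 0.486724 + 0.402359 = 0.889083.

0.89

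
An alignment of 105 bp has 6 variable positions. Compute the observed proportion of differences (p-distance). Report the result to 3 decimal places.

0.057

p = 6/105 = 0.057142… ≈ 0.057 (to 3 d.p.).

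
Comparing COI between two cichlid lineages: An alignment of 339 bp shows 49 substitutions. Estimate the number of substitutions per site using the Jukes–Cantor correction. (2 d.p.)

p = 49/339 ≈ 0.144543.
d = −(3/4) ln(1 − 4p/3) = −0.75 ln(1 − 0.192724) = −0.75 ln(0.807276)
  = −0.75 × (-0.214090) = 0.160568 substitutions/site.

0.16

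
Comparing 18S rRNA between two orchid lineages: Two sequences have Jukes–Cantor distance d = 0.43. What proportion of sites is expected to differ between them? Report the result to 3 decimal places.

p = (3/4)(1 − e^(−4d/3)) = 0.75 × (1 − e^(-0.573333)) = 0.75 × (1 − 0.563644) = 0.327267.

0.327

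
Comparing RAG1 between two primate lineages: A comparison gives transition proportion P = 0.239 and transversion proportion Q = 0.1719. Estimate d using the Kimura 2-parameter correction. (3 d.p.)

0.630

Under the Kimura two-parameter model, d = −½ ln(1 − 2P − Q) − ¼ ln(1 − 2Q).
1 − 2P − Q = 0.3501, giving −½ ln(0.3501) = 0.524768.
1 − 2Q = 0.6562, giving −¼ ln(0.6562) = 0.105322.
d = 0.524768 + 0.105322 = 0.630090.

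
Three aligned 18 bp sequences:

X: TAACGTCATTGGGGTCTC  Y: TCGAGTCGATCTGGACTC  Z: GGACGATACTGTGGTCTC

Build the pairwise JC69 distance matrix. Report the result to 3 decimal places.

X–Y: 8/18 sites differ → p ≈ 0.444444, d = −0.75 ln(1 − 0.592592) = 0.673455 ≈ 0.673.
X–Z: 6/18 sites differ → p ≈ 0.333333, d = −0.75 ln(1 − 0.444444) = 0.440839 ≈ 0.441.
Y–Z: 10/18 sites differ → p ≈ 0.555556, d = −0.75 ln(1 − 0.740741) = 1.012446 ≈ 1.012.

d(X,Y) = 0.673, d(X,Z) = 0.441, d(Y,Z) = 1.012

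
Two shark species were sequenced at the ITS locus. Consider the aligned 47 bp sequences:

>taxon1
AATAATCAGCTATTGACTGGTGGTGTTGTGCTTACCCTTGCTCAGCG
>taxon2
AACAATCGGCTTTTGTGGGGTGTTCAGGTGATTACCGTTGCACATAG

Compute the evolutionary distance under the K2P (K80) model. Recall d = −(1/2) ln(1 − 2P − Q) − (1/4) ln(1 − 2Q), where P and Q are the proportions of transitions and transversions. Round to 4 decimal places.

Of 47 sites, 2 differences are transitions and 13 are transversions, so P = 2/47 ≈ 0.042553 and Q = 13/47 ≈ 0.276596.
Under the Kimura two-parameter model, d = −½ ln(1 − 2P − Q) − ¼ ln(1 − 2Q).
1 − 2P − Q = 0.638298, giving −½ ln(0.638298) = 0.224475.
1 − 2Q = 0.446808, giving −¼ ln(0.446808) = 0.201407.
d = 0.224475 + 0.201407 = 0.425882.

0.4259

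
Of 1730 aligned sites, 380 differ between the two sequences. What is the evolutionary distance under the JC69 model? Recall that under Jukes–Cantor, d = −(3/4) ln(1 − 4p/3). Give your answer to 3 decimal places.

p = 380/1730 ≈ 0.219653.
d = −(3/4) ln(1 − 4p/3) = −0.75 ln(1 − 0.292871) = −0.75 ln(0.707129)
  = −0.75 × (-0.346542) = 0.259907 substitutions/site.

0.260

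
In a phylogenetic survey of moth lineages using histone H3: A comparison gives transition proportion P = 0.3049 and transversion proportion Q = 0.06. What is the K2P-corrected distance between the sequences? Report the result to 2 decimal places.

Under the Kimura two-parameter model, d = −½ ln(1 − 2P − Q) − ¼ ln(1 − 2Q).
1 − 2P − Q = 0.3302, giving −½ ln(0.3302) = 0.554028.
1 − 2Q = 0.88, giving −¼ ln(0.88) = 0.031958.
d = 0.554028 + 0.031958 = 0.585986.

0.59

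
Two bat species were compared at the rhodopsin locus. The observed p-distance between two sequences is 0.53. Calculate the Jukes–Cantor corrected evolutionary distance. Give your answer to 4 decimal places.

0.9198

d = −(3/4) ln(1 − 4p/3) = −0.75 ln(1 − 0.706667) = −0.75 ln(0.293333)
  = −0.75 × (-1.226447) = 0.919835 substitutions/site.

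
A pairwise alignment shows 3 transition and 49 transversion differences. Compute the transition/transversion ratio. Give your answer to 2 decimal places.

0.06

R = 3/49 = 0.061224… ≈ 0.06 (to 2 d.p.).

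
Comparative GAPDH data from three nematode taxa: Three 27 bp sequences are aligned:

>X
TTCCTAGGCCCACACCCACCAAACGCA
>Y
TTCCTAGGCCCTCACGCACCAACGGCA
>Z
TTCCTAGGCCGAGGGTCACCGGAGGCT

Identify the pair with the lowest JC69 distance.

X–Y: 4/27 differ, p = 0.148, d = 0.165.
X–Z: 9/27 differ, p = 0.333, d = 0.441.
Y–Z: 10/27 differ, p = 0.370, d = 0.511.
The smallest distance is between X and Y.

X and Y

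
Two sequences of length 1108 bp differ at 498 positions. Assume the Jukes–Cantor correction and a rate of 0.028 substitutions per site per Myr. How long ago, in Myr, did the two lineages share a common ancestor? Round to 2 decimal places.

p = 498/1108 ≈ 0.449458.
d = −(3/4) ln(1 − 4p/3) = −0.75 ln(1 − 0.599277) = −0.75 ln(0.400723)
  = −0.75 × (-0.914485) = 0.685864 substitutions/site.
Under a molecular clock d = 2μt, so t = d/(2μ) = 0.685864 / (2 × 0.028) = 12.25 Myr.

12.25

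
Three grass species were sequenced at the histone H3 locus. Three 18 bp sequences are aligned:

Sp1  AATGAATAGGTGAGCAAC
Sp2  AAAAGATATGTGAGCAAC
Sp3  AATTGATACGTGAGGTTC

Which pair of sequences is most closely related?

Sp1 and Sp2

Sp1–Sp2: 4/18 differ, p = 0.222, d = 0.264.
Sp1–Sp3: 6/18 differ, p = 0.333, d = 0.441.
Sp2–Sp3: 6/18 differ, p = 0.333, d = 0.441.
The smallest distance is between Sp1 and Sp2.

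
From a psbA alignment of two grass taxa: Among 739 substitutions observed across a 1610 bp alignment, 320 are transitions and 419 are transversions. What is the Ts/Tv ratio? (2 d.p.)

0.76

R = 320/419 = 0.763723… ≈ 0.76 (to 2 d.p.).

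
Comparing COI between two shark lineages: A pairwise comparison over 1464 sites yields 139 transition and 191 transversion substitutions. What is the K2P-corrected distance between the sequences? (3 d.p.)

0.269

P = 139/1464 ≈ 0.094945 and Q = 191/1464 ≈ 0.130464.
Under the Kimura two-parameter model, d = −½ ln(1 − 2P − Q) − ¼ ln(1 − 2Q).
1 − 2P − Q = 0.679646, giving −½ ln(0.679646) = 0.193092.
1 − 2Q = 0.739072, giving −¼ ln(0.739072) = 0.075590.
d = 0.193092 + 0.075590 = 0.268682.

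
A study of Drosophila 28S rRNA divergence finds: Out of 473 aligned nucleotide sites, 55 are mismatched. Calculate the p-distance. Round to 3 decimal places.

p = 55/473 = 0.116279… ≈ 0.116 (to 3 d.p.).

0.116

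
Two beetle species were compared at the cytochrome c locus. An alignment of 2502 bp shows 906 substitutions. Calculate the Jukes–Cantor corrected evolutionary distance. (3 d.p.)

p = 906/2502 ≈ 0.36211.
d = −(3/4) ln(1 − 4p/3) = −0.75 ln(1 − 0.482813) = −0.75 ln(0.517187)
  = −0.75 × (-0.659351) = 0.494513 substitutions/site.

0.495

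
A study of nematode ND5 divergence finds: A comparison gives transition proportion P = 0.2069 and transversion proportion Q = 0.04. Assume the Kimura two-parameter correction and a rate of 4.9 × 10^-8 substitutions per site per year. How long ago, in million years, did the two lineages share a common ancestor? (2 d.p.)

Under the Kimura two-parameter model, d = −½ ln(1 − 2P − Q) − ¼ ln(1 − 2Q).
1 − 2P − Q = 0.5462, giving −½ ln(0.5462) = 0.302385.
1 − 2Q = 0.92, giving −¼ ln(0.92) = 0.020845.
d = 0.302385 + 0.020845 = 0.323230.
Under a molecular clock d = 2μt, so t = d/(2μ) = 0.323230 / (2 × 4.9 × 10^-8) = 3.30 million years.

3.30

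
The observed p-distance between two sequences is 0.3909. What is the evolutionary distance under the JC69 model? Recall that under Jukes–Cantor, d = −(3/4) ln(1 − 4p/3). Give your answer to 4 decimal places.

d = −(3/4) ln(1 − 4p/3) = −0.75 ln(1 − 0.5212) = −0.75 ln(0.4788)
  = −0.75 × (-0.736472) = 0.552354 substitutions/site.

0.5524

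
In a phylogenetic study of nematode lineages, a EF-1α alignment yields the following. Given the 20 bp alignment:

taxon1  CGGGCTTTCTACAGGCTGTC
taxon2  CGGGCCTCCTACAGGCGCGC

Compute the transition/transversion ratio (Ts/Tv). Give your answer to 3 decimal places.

0.667

Transitions are A↔G and C↔T; transversions are all other mismatches.
Transitions: 2. Transversions: 3.
R = 2/3 = 0.666666… ≈ 0.667 (to 3 d.p.).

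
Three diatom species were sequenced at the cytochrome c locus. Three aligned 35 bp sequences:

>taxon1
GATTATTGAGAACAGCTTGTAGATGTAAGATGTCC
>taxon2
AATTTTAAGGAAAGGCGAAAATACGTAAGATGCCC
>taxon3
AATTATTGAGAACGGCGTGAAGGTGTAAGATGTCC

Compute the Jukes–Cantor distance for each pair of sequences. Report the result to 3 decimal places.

d(taxon1,taxon2) = 0.572, d(taxon1,taxon3) = 0.158, d(taxon2,taxon3) = 0.407

taxon1–taxon2: 14/35 sites differ → p = 0.4, d = −0.75 ln(1 − 0.533333) = 0.571605 ≈ 0.572.
taxon1–taxon3: 5/35 sites differ → p ≈ 0.142857, d = −0.75 ln(1 − 0.190476) = 0.158482 ≈ 0.158.
taxon2–taxon3: 11/35 sites differ → p ≈ 0.314286, d = −0.75 ln(1 − 0.419048) = 0.407315 ≈ 0.407.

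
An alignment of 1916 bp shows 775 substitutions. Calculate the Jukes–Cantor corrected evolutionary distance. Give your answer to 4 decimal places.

0.5813

p = 775/1916 ≈ 0.404489.
d = −(3/4) ln(1 − 4p/3) = −0.75 ln(1 − 0.539319) = −0.75 ln(0.460681)
  = −0.75 × (-0.775049) = 0.581287 substitutions/site.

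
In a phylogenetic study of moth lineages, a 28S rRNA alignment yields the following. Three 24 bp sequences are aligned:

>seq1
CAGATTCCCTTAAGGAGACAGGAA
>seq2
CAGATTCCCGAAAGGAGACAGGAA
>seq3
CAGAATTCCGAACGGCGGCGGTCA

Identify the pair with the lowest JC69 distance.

seq1 and seq2

seq1–seq2: 2/24 differ, p = 0.083, d = 0.088.
seq1–seq3: 10/24 differ, p = 0.417, d = 0.608.
seq2–seq3: 8/24 differ, p = 0.333, d = 0.441.
The smallest distance is between seq1 and seq2.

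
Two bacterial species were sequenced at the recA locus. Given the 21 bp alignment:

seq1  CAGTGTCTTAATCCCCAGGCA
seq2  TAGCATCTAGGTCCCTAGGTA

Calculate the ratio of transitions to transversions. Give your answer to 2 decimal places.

Transitions are A↔G and C↔T; transversions are all other mismatches.
Transitions: 7. Transversions: 1.
R = 7/1 = 7.00.

7.00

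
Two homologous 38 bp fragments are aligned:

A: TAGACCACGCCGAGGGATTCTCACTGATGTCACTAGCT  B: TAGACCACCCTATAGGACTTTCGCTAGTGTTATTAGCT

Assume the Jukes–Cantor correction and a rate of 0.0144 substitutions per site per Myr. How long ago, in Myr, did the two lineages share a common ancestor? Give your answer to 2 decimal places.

14.23

The sequences differ at 12 of 38 sites, so p = 12/38 ≈ 0.315789.
d = −(3/4) ln(1 − 4p/3) = −0.75 ln(1 − 0.421052) = −0.75 ln(0.578948)
  = −0.75 × (-0.546543) = 0.409907 substitutions/site.
Under a molecular clock d = 2μt, so t = d/(2μ) = 0.409907 / (2 × 0.0144) = 14.23 Myr.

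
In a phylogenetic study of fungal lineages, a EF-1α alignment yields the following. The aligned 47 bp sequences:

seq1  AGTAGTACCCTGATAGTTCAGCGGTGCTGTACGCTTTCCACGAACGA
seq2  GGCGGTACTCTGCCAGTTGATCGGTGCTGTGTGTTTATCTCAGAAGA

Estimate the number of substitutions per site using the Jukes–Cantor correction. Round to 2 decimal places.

The sequences differ at 17 of 47 sites, so p = 17/47 ≈ 0.361702.
d = −(3/4) ln(1 − 4p/3) = −0.75 ln(1 − 0.482269) = −0.75 ln(0.517731)
  = −0.75 × (-0.658299) = 0.493724 substitutions/site.

0.49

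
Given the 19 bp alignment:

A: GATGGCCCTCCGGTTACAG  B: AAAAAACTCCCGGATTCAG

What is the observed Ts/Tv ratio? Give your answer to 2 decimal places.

1.25

Transitions are A↔G and C↔T; transversions are all other mismatches.
Transitions: 5. Transversions: 4.
R = 5/4 = 1.25.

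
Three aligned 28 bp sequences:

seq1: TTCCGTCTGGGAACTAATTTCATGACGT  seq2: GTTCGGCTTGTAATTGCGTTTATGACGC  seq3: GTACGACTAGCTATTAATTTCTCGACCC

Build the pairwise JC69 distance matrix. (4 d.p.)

d(seq1,seq2) = 0.5565, d(seq1,seq3) = 0.5565, d(seq2,seq3) = 0.6355

seq1–seq2: 11/28 sites differ → p ≈ 0.392857, d = −0.75 ln(1 − 0.523809) = 0.556452 ≈ 0.5565.
seq1–seq3: 11/28 sites differ → p ≈ 0.392857, d = −0.75 ln(1 − 0.523809) = 0.556452 ≈ 0.5565.
seq2–seq3: 12/28 sites differ → p ≈ 0.428571, d = −0.75 ln(1 − 0.571428) = 0.635472 ≈ 0.6355.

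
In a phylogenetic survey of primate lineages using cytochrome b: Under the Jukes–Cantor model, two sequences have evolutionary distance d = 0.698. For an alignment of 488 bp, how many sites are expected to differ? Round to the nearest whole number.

222

Invert JC69: p = (3/4)(1 − e^(−4d/3)) = 0.75 × (1 − e^(-0.930667)) = 0.75 × (1 − 0.394291) = 0.454282.
Expected differing sites = pL ≈ 0.454282 × 488 = 221.689616 ≈ 222.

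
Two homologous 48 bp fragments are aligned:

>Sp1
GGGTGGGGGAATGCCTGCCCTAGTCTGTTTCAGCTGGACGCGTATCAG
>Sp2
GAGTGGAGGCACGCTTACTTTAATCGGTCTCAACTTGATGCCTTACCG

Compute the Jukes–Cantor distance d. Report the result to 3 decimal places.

The sequences differ at 18 of 48 sites, so p = 18/48 = 0.375.
d = −(3/4) ln(1 − 4p/3) = −0.75 ln(1 − 0.5) = −0.75 ln(0.5)
  = −0.75 × (-0.693147) = 0.519860 substitutions/site.

0.520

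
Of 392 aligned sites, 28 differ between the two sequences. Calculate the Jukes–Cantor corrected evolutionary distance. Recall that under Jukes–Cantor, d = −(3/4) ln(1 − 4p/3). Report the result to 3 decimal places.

p = 28/392 ≈ 0.071429.
d = −(3/4) ln(1 − 4p/3) = −0.75 ln(1 − 0.095239) = −0.75 ln(0.904761)
  = −0.75 × (-0.100084) = 0.075063 substitutions/site.

0.075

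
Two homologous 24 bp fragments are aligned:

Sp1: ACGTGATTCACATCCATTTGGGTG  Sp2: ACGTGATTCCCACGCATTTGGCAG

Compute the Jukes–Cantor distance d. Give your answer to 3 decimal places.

The sequences differ at 5 of 24 sites (10, 13, 14, 22, 23), so p = 5/24 ≈ 0.208333.
d = −(3/4) ln(1 − 4p/3) = −0.75 ln(1 − 0.277777) = −0.75 ln(0.722223)
  = −0.75 × (-0.325421) = 0.244066 substitutions/site.

0.244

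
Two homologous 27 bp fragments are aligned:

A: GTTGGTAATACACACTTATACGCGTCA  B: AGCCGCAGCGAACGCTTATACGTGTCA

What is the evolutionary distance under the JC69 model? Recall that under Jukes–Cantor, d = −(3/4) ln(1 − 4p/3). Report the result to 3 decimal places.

The sequences differ at 11 of 27 sites, so p = 11/27 ≈ 0.407407.
d = −(3/4) ln(1 − 4p/3) = −0.75 ln(1 − 0.543209) = −0.75 ln(0.456791)
  = −0.75 × (-0.783529) = 0.587647 substitutions/site.

0.588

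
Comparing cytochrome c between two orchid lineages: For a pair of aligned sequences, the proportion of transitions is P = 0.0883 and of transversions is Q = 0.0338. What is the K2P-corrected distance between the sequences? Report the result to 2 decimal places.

Under the Kimura two-parameter model, d = −½ ln(1 − 2P − Q) − ¼ ln(1 − 2Q).
1 − 2P − Q = 0.7896, giving −½ ln(0.7896) = 0.118114.
1 − 2Q = 0.9324, giving −¼ ln(0.9324) = 0.017498.
d = 0.118114 + 0.017498 = 0.135612.

0.14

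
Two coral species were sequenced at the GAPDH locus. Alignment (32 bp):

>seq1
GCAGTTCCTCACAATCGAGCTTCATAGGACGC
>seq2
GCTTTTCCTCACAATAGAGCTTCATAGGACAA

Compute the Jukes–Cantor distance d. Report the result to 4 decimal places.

0.1752

The sequences differ at 5 of 32 sites (3, 4, 16, 31, 32), so p = 5/32 = 0.15625.
d = −(3/4) ln(1 − 4p/3) = −0.75 ln(1 − 0.208333) = −0.75 ln(0.791667)
  = −0.75 × (-0.233614) = 0.175211 substitutions/site.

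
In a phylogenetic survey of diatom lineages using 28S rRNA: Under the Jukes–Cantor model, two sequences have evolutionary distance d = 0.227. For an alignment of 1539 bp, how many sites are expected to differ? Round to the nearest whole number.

Invert JC69: p = (3/4)(1 − e^(−4d/3)) = 0.75 × (1 − e^(-0.302667)) = 0.75 × (1 − 0.738845) = 0.195866.
Expected differing sites = pL ≈ 0.195866 × 1539 = 301.437774 ≈ 301.

301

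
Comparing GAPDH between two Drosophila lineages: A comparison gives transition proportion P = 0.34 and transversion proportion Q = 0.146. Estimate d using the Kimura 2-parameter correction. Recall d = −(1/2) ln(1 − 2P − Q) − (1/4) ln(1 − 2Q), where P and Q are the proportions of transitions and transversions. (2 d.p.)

0.96

Under the Kimura two-parameter model, d = −½ ln(1 − 2P − Q) − ¼ ln(1 − 2Q).
1 − 2P − Q = 0.174, giving −½ ln(0.174) = 0.874350.
1 − 2Q = 0.708, giving −¼ ln(0.708) = 0.086328.
d = 0.874350 + 0.086328 = 0.960678.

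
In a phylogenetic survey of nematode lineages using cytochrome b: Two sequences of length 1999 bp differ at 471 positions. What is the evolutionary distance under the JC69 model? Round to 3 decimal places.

p = 471/1999 ≈ 0.235618.
d = −(3/4) ln(1 − 4p/3) = −0.75 ln(1 − 0.314157) = −0.75 ln(0.685843)
  = −0.75 × (-0.377107) = 0.282830 substitutions/site.

0.283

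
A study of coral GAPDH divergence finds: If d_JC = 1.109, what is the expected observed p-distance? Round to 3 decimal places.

0.579

p = (3/4)(1 − e^(−4d/3)) = 0.75 × (1 − e^(-1.478667)) = 0.75 × (1 − 0.227941) = 0.579044.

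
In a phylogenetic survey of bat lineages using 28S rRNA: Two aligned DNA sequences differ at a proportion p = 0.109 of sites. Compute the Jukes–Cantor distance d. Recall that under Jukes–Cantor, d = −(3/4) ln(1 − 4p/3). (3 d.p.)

0.118

d = −(3/4) ln(1 − 4p/3) = −0.75 ln(1 − 0.145333) = −0.75 ln(0.854667)
  = −0.75 × (-0.157043) = 0.117782 substitutions/site.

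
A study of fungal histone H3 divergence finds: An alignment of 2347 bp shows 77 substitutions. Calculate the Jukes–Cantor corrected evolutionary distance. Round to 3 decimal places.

p = 77/2347 ≈ 0.032808.
d = −(3/4) ln(1 − 4p/3) = −0.75 ln(1 − 0.043744) = −0.75 ln(0.956256)
  = −0.75 × (-0.044730) = 0.033548 substitutions/site.

0.034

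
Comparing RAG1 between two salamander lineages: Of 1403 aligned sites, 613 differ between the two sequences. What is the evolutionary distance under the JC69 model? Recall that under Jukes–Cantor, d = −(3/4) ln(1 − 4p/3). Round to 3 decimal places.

0.655

p = 613/1403 ≈ 0.436921.
d = −(3/4) ln(1 − 4p/3) = −0.75 ln(1 − 0.582561) = −0.75 ln(0.417439)
  = −0.75 × (-0.873617) = 0.655213 substitutions/site.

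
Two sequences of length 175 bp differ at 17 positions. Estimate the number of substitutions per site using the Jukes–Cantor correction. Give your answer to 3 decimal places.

p = 17/175 ≈ 0.097143.
d = −(3/4) ln(1 − 4p/3) = −0.75 ln(1 − 0.129524) = −0.75 ln(0.870476)
  = −0.75 × (-0.138715) = 0.104036 substitutions/site.

0.104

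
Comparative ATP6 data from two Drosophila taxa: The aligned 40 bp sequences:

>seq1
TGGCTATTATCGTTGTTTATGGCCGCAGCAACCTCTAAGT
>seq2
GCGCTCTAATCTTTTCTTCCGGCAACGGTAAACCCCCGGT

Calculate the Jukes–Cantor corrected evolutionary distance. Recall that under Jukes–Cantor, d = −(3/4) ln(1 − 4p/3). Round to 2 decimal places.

0.69

The sequences differ at 18 of 40 sites, so p = 18/40 = 0.45.
d = −(3/4) ln(1 − 4p/3) = −0.75 ln(1 − 0.6) = −0.75 ln(0.4)
  = −0.75 × (-0.916291) = 0.687218 substitutions/site.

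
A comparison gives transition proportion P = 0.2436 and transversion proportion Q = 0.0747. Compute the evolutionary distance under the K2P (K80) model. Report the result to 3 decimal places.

Under the Kimura two-parameter model, d = −½ ln(1 − 2P − Q) − ¼ ln(1 − 2Q).
1 − 2P − Q = 0.4381, giving −½ ln(0.4381) = 0.412654.
1 − 2Q = 0.8506, giving −¼ ln(0.8506) = 0.040453.
d = 0.412654 + 0.040453 = 0.453107.

0.453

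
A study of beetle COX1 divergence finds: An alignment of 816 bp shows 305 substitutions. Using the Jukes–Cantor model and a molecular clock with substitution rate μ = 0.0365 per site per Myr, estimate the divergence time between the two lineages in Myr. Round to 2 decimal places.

p = 305/816 ≈ 0.373775.
d = −(3/4) ln(1 − 4p/3) = −0.75 ln(1 − 0.498367) = −0.75 ln(0.501633)
  = −0.75 × (-0.689887) = 0.517415 substitutions/site.
Under a molecular clock d = 2μt, so t = d/(2μ) = 0.517415 / (2 × 0.0365) = 7.09 Myr.

7.09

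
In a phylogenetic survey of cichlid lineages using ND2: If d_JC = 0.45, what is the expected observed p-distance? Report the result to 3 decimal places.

0.338

p = (3/4)(1 − e^(−4d/3)) = 0.75 × (1 − e^(-0.6)) = 0.75 × (1 − 0.548812) = 0.338391.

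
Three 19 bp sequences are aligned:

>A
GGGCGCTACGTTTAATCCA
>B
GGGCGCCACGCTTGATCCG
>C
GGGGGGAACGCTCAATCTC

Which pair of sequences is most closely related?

A and B

A–B: 4/19 differ, p = 0.211, d = 0.247.
A–C: 7/19 differ, p = 0.368, d = 0.507.
B–C: 7/19 differ, p = 0.368, d = 0.507.
The smallest distance is between A and B.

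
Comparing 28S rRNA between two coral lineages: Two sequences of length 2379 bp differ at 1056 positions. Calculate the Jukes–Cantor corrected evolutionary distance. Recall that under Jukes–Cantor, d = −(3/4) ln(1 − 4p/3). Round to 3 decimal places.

p = 1056/2379 ≈ 0.443884.
d = −(3/4) ln(1 − 4p/3) = −0.75 ln(1 − 0.591845) = −0.75 ln(0.408155)
  = −0.75 × (-0.896108) = 0.672081 substitutions/site.

0.672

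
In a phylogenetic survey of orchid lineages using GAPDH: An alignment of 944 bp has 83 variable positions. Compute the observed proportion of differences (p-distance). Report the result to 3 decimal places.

0.088

p = 83/944 = 0.087923… ≈ 0.088 (to 3 d.p.).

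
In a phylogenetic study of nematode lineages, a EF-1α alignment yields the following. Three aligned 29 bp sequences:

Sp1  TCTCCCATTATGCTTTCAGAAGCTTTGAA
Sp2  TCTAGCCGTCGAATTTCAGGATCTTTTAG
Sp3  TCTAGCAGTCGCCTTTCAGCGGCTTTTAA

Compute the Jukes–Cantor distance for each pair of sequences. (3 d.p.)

d(Sp1,Sp2) = 0.602, d(Sp1,Sp3) = 0.401, d(Sp2,Sp3) = 0.291

Sp1–Sp2: 12/29 sites differ → p ≈ 0.413793, d = −0.75 ln(1 − 0.551724) = 0.601760 ≈ 0.602.
Sp1–Sp3: 9/29 sites differ → p ≈ 0.310345, d = −0.75 ln(1 − 0.413793) = 0.400562 ≈ 0.401.
Sp2–Sp3: 7/29 sites differ → p ≈ 0.241379, d = −0.75 ln(1 − 0.321839) = 0.291278 ≈ 0.291.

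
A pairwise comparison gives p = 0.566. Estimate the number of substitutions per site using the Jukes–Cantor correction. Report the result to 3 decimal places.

d = −(3/4) ln(1 − 4p/3) = −0.75 ln(1 − 0.754667) = −0.75 ln(0.245333)
  = −0.75 × (-1.405139) = 1.053854 substitutions/site.

1.054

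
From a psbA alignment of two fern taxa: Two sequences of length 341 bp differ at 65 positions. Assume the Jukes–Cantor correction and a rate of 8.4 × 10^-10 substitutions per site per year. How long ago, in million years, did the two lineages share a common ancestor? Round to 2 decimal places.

p = 65/341 ≈ 0.190616.
d = −(3/4) ln(1 − 4p/3) = −0.75 ln(1 − 0.254155) = −0.75 ln(0.745845)
  = −0.75 × (-0.293237) = 0.219928 substitutions/site.
Under a molecular clock d = 2μt, so t = d/(2μ) = 0.219928 / (2 × 8.4 × 10^-10) = 130.91 million years.

130.91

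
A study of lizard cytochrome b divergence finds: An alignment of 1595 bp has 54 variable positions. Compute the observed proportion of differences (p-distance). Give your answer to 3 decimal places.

p = 54/1595 = 0.033855… ≈ 0.034 (to 3 d.p.).

0.034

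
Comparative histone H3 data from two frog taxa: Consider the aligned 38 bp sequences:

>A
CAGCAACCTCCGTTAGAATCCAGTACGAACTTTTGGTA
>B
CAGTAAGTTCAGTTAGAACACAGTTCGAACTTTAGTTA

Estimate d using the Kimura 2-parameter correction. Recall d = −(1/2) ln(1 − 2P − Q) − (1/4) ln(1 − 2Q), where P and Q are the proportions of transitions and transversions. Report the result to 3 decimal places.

0.285

Of 38 sites, 3 differences are transitions and 6 are transversions, so P = 3/38 ≈ 0.078947 and Q = 6/38 ≈ 0.157895.
Under the Kimura two-parameter model, d = −½ ln(1 − 2P − Q) − ¼ ln(1 − 2Q).
1 − 2P − Q = 0.684211, giving −½ ln(0.684211) = 0.189744.
1 − 2Q = 0.68421, giving −¼ ln(0.68421) = 0.094873.
d = 0.189744 + 0.094873 = 0.284617.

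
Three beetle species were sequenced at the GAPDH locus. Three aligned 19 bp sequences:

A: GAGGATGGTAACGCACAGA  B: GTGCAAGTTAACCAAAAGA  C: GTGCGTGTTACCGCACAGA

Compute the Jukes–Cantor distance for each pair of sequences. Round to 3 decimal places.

A–B: 7/19 sites differ → p ≈ 0.368421, d = −0.75 ln(1 − 0.491228) = 0.506816 ≈ 0.507.
A–C: 5/19 sites differ → p ≈ 0.263158, d = −0.75 ln(1 − 0.350877) = 0.324100 ≈ 0.324.
B–C: 6/19 sites differ → p ≈ 0.315789, d = −0.75 ln(1 − 0.421052) = 0.409907 ≈ 0.410.

d(A,B) = 0.507, d(A,C) = 0.324, d(B,C) = 0.410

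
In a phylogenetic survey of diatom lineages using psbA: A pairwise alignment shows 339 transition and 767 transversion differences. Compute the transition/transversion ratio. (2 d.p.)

0.44

R = 339/767 = 0.441981… ≈ 0.44 (to 2 d.p.).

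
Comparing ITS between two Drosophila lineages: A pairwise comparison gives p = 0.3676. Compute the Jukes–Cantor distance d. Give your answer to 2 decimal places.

0.51

d = −(3/4) ln(1 − 4p/3) = −0.75 ln(1 − 0.490133) = −0.75 ln(0.509867)
  = −0.75 × (-0.673605) = 0.505204 substitutions/site.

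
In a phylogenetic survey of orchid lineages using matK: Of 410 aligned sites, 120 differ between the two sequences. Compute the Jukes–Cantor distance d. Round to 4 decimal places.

0.3710

p = 120/410 ≈ 0.292683.
d = −(3/4) ln(1 − 4p/3) = −0.75 ln(1 − 0.390244) = −0.75 ln(0.609756)
  = −0.75 × (-0.494696) = 0.371022 substitutions/site.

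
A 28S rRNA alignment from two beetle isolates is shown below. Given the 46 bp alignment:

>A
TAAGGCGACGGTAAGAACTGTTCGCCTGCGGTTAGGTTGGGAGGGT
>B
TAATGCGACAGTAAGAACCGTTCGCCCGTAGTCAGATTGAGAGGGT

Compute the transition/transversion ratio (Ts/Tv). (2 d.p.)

Transitions are A↔G and C↔T; transversions are all other mismatches.
Transitions: 8. Transversions: 1.
R = 8/1 = 8.00.

8.00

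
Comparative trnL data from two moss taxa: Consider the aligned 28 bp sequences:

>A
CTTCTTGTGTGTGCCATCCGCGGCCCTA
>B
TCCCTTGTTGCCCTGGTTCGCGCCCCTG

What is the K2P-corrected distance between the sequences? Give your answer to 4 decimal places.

0.9101

Of 28 sites, 8 differences are transitions and 6 are transversions, so P = 8/28 ≈ 0.285714 and Q = 6/28 ≈ 0.214286.
Under the Kimura two-parameter model, d = −½ ln(1 − 2P − Q) − ¼ ln(1 − 2Q).
1 − 2P − Q = 0.214286, giving −½ ln(0.214286) = 0.770222.
1 − 2Q = 0.571428, giving −¼ ln(0.571428) = 0.139904.
d = 0.770222 + 0.139904 = 0.910126.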